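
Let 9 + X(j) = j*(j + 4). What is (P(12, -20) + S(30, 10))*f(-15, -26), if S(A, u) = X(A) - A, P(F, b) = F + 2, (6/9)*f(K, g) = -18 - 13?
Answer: -92535/2 ≈ -46268.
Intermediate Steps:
X(j) = -9 + j*(4 + j) (X(j) = -9 + j*(j + 4) = -9 + j*(4 + j))
f(K, g) = -93/2 (f(K, g) = 3*(-18 - 13)/2 = (3/2)*(-31) = -93/2)
P(F, b) = 2 + F
S(A, u) = -9 + A**2 + 3*A (S(A, u) = (-9 + A**2 + 4*A) - A = -9 + A**2 + 3*A)
(P(12, -20) + S(30, 10))*f(-15, -26) = ((2 + 12) + (-9 + 30**2 + 3*30))*(-93/2) = (14 + (-9 + 900 + 90))*(-93/2) = (14 + 981)*(-93/2) = 995*(-93/2) = -92535/2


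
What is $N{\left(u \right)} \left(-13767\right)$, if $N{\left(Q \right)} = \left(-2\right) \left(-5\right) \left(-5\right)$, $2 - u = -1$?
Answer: $688350$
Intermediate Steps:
$u = 3$ ($u = 2 - -1 = 2 + 1 = 3$)
$N{\left(Q \right)} = -50$ ($N{\left(Q \right)} = 10 \left(-5\right) = -50$)
$N{\left(u \right)} \left(-13767\right) = \left(-50\right) \left(-13767\right) = 688350$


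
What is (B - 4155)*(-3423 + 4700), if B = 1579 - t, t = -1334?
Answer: -1586034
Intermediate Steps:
B = 2913 (B = 1579 - 1*(-1334) = 1579 + 1334 = 2913)
(B - 4155)*(-3423 + 4700) = (2913 - 4155)*(-3423 + 4700) = -1242*1277 = -1586034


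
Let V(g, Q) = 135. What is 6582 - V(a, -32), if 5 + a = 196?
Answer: 6447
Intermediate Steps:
a = 191 (a = -5 + 196 = 191)
6582 - V(a, -32) = 6582 - 1*135 = 6582 - 135 = 6447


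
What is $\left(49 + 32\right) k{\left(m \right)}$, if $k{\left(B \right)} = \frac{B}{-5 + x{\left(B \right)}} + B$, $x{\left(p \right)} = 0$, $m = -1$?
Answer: $- \frac{324}{5} \approx -64.8$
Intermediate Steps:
$k{\left(B \right)} = \frac{4 B}{5}$ ($k{\left(B \right)} = \frac{B}{-5 + 0} + B = \frac{B}{-5} + B = - \frac{B}{5} + B = \frac{4 B}{5}$)
$\left(49 + 32\right) k{\left(m \right)} = \left(49 + 32\right) \frac{4}{5} \left(-1\right) = 81 \left(- \frac{4}{5}\right) = - \frac{324}{5}$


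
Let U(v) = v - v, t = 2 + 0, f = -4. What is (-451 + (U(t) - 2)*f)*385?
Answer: -170555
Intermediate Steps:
t = 2
U(v) = 0
(-451 + (U(t) - 2)*f)*385 = (-451 + (0 - 2)*(-4))*385 = (-451 - 2*(-4))*385 = (-451 + 8)*385 = -443*385 = -170555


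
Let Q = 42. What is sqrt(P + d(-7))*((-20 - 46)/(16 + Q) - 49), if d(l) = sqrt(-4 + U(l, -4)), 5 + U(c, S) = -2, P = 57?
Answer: -1454*sqrt(57 + I*sqrt(11))/29 ≈ -378.69 - 11.008*I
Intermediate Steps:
U(c, S) = -7 (U(c, S) = -5 - 2 = -7)
d(l) = I*sqrt(11) (d(l) = sqrt(-4 - 7) = sqrt(-11) = I*sqrt(11))
sqrt(P + d(-7))*((-20 - 46)/(16 + Q) - 49) = sqrt(57 + I*sqrt(11))*((-20 - 46)/(16 + 42) - 49) = sqrt(57 + I*sqrt(11))*(-66/58 - 49) = sqrt(57 + I*sqrt(11))*(-66*1/58 - 49) = sqrt(57 + I*sqrt(11))*(-33/29 - 49) = sqrt(57 + I*sqrt(11))*(-1454/29) = -1454*sqrt(57 + I*sqrt(11))/29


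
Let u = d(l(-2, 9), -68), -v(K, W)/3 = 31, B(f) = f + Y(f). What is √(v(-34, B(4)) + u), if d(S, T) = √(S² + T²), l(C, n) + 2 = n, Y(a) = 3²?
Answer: √(-93 + √4673) ≈ 4.9639*I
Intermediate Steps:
Y(a) = 9
l(C, n) = -2 + n
B(f) = 9 + f (B(f) = f + 9 = 9 + f)
v(K, W) = -93 (v(K, W) = -3*31 = -93)
u = √4673 (u = √((-2 + 9)² + (-68)²) = √(7² + 4624) = √(49 + 4624) = √4673 ≈ 68.359)
√(v(-34, B(4)) + u) = √(-93 + √4673)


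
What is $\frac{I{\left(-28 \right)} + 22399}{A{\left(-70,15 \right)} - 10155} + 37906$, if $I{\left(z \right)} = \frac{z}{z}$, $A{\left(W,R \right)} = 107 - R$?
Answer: $\frac{381425678}{10063} \approx 37904.0$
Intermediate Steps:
$I{\left(z \right)} = 1$
$\frac{I{\left(-28 \right)} + 22399}{A{\left(-70,15 \right)} - 10155} + 37906 = \frac{1 + 22399}{\left(107 - 15\right) - 10155} + 37906 = \frac{22400}{\left(107 - 15\right) - 10155} + 37906 = \frac{22400}{92 - 10155} + 37906 = \frac{22400}{-10063} + 37906 = 22400 \left(- \frac{1}{10063}\right) + 37906 = - \frac{22400}{10063} + 37906 = \frac{381425678}{10063}$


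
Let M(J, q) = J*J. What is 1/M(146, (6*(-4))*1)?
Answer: 1/21316 ≈ 4.6913e-5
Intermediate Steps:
M(J, q) = J²
1/M(146, (6*(-4))*1) = 1/(146²) = 1/21316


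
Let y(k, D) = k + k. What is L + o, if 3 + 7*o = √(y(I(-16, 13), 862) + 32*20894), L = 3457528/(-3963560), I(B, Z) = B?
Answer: -4511672/3468115 + 4*√41786/7 ≈ 115.51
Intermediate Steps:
y(k, D) = 2*k
L = -432191/495445 (L = 3457528*(-1/3963560) = -432191/495445 ≈ -0.87233)
o = -3/7 + 4*√41786/7 (o = -3/7 + √(2*(-16) + 32*20894)/7 = -3/7 + √(-32 + 668608)/7 = -3/7 + √668576/7 = -3/7 + (4*√41786)/7 = -3/7 + 4*√41786/7 ≈ 116.38)
L + o = -432191/495445 + (-3/7 + 4*√41786/7) = -4511672/3468115 + 4*√41786/7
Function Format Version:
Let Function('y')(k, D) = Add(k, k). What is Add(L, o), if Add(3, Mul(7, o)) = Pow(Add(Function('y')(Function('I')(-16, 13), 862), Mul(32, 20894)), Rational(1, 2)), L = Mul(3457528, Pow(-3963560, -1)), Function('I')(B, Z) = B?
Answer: Add(Rational(-4511672, 3468115), Mul(Rational(4, 7), Pow(41786, Rational(1, 2)))) ≈ 115.51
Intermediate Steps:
Function('y')(k, D) = Mul(2, k)
L = Rational(-432191, 495445) (L = Mul(3457528, Rational(-1, 3963560)) = Rational(-432191, 495445) ≈ -0.87233)
o = Add(Rational(-3, 7), Mul(Rational(4, 7), Pow(41786, Rational(1, 2)))) (o = Add(Rational(-3, 7), Mul(Rational(1, 7), Pow(Add(Mul(2, -16), Mul(32, 20894)), Rational(1, 2)))) = Add(Rational(-3, 7), Mul(Rational(1, 7), Pow(Add(-32, 668608), Rational(1, 2)))) = Add(Rational(-3, 7), Mul(Rational(1, 7), Pow(668576, Rational(1, 2)))) = Add(Rational(-3, 7), Mul(Rational(1, 7), Mul(4, Pow(41786, Rational(1, 2))))) = Add(Rational(-3, 7), Mul(Rational(4, 7), Pow(41786, Rational(1, 2)))) ≈ 116.38)
Add(L, o) = Add(Rational(-432191, 495445), Add(Rational(-3, 7), Mul(Rational(4, 7), Pow(41786, Rational(1, 2))))) = Add(Rational(-4511672, 3468115), Mul(Rational(4, 7), Pow(41786, Rational(1, 2))))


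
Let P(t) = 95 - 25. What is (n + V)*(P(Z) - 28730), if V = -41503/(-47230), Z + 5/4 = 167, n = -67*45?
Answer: 407995010102/4723 ≈ 8.6385e+7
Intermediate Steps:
n = -3015
Z = 663/4 (Z = -5/4 + 167 = 663/4 ≈ 165.75)
P(t) = 70
V = 41503/47230 (V = -41503*(-1/47230) = 41503/47230 ≈ 0.87874)
(n + V)*(P(Z) - 28730) = (-3015 + 41503/47230)*(70 - 28730) = -142356947/47230*(-28660) = 407995010102/4723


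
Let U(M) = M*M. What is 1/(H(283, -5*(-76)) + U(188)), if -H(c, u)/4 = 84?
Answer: 1/35008 ≈ 2.8565e-5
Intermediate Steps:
U(M) = M²
H(c, u) = -336 (H(c, u) = -4*84 = -336)
1/(H(283, -5*(-76)) + U(188)) = 1/(-336 + 188²) = 1/(-336 + 35344) = 1/35008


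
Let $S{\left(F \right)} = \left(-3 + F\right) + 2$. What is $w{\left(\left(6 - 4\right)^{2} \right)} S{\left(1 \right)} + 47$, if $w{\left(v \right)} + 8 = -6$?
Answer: $47$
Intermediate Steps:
$w{\left(v \right)} = -14$ ($w{\left(v \right)} = -8 - 6 = -14$)
$S{\left(F \right)} = -1 + F$
$w{\left(\left(6 - 4\right)^{2} \right)} S{\left(1 \right)} + 47 = - 14 \left(-1 + 1\right) + 47 = \left(-14\right) 0 + 47 = 0 + 47 = 47$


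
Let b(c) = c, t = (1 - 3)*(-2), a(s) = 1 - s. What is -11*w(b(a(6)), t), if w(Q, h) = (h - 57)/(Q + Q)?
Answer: -583/10 ≈ -58.300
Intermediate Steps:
t = 4 (t = -2*(-2) = 4)
w(Q, h) = (-57 + h)/(2*Q) (w(Q, h) = (-57 + h)/((2*Q)) = (-57 + h)*(1/(2*Q)) = (-57 + h)/(2*Q))
-11*w(b(a(6)), t) = -11*(-57 + 4)/(2*(1 - 1*6)) = -11*(-53)/(2*(1 - 6)) = -11*(-53)/(2*(-5)) = -11*(-1)*(-53)/(2*5) = -11*53/10 = -583/10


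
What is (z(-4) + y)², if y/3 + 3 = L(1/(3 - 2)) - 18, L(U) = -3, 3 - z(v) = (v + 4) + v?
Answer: 4225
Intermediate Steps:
z(v) = -1 - 2*v (z(v) = 3 - ((v + 4) + v) = 3 - ((4 + v) + v) = 3 - (4 + 2*v) = 3 + (-4 - 2*v) = -1 - 2*v)
y = -72 (y = -9 + 3*(-3 - 18) = -9 + 3*(-21) = -9 - 63 = -72)
(z(-4) + y)² = ((-1 - 2*(-4)) - 72)² = ((-1 + 8) - 72)² = (7 - 72)² = (-65)² = 4225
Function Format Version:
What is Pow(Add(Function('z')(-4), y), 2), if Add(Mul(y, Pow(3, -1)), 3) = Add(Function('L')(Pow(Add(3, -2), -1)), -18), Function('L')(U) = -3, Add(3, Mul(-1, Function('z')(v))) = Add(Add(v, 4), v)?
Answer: 4225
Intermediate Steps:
Function('z')(v) = Add(-1, Mul(-2, v)) (Function('z')(v) = Add(3, Mul(-1, Add(Add(v, 4), v))) = Add(3, Mul(-1, Add(Add(4, v), v))) = Add(3, Mul(-1, Add(4, Mul(2, v)))) = Add(3, Add(-4, Mul(-2, v))) = Add(-1, Mul(-2, v)))
y = -72 (y = Add(-9, Mul(3, Add(-3, -18))) = Add(-9, Mul(3, -21)) = Add(-9, -63) = -72)
Pow(Add(Function('z')(-4), y), 2) = Pow(Add(Add(-1, Mul(-2, -4)), -72), 2) = Pow(Add(Add(-1, 8), -72), 2) = Pow(Add(7, -72), 2) = Pow(-65, 2) = 4225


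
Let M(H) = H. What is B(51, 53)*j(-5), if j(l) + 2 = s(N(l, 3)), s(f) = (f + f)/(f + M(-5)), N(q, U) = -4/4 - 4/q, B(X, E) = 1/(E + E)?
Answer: -25/1378 ≈ -0.018142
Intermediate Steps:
B(X, E) = 1/(2*E)
N(q, U) = -1 - 4/q (N(q, U) = -4*¼ - 4/q = -1 - 4/q)
s(f) = 2*f/(-5 + f) (s(f) = (f + f)/(f - 5) = (2*f)/(-5 + f) = 2*f/(-5 + f))
j(l) = -2 + 2*(-4 - l)/(l*(-5 + (-4 - l)/l)) (j(l) = -2 + 2*((-4 - l)/l)/(-5 + (-4 - l)/l) = -2 + 2*(-4 - l)/(l*(-5 + (-4 - l)/l)))
B(51, 53)*j(-5) = ((½)/53)*(-5*(-5)/(2 + 3*(-5))) = ((½)*(1/53))*(-5*(-5)/(2 - 15)) = (-5*(-5)/(-13))/106 = (-5*(-5)*(-1/13))/106 = (1/106)*(-25/13) = -25/1378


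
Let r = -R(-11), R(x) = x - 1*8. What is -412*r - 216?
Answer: -8044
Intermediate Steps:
R(x) = -8 + x (R(x) = x - 8 = -8 + x)
r = 19 (r = -(-8 - 11) = -1*(-19) = 19)
-412*r - 216 = -412*19 - 216 = -7828 - 216 = -8044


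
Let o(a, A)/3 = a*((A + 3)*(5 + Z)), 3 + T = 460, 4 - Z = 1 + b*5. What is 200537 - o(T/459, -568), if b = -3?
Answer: 36620876/153 ≈ 2.3935e+5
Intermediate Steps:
Z = 18 (Z = 4 - (1 - 3*5) = 4 - (1 - 15) = 4 - 1*(-14) = 4 + 14 = 18)
T = 457 (T = -3 + 460 = 457)
o(a, A) = 3*a*(69 + 23*A) (o(a, A) = 3*(a*((A + 3)*(5 + 18))) = 3*(a*((3 + A)*23)) = 3*(a*(69 + 23*A)) = 3*a*(69 + 23*A))
200537 - o(T/459, -568) = 200537 - 69*457/459*(3 - 568) = 200537 - 69*457*(1/459)*(-565) = 200537 - 69*457*(-565)/459 = 200537 - 1*(-5938715/153) = 200537 + 5938715/153 = 36620876/153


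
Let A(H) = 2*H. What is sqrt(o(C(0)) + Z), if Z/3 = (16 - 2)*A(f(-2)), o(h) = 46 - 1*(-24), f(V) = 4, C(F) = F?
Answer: sqrt(406) ≈ 20.149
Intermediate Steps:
o(h) = 70 (o(h) = 46 + 24 = 70)
Z = 336 (Z = 3*((16 - 2)*(2*4)) = 3*(14*8) = 3*112 = 336)
sqrt(o(C(0)) + Z) = sqrt(70 + 336) = sqrt(406)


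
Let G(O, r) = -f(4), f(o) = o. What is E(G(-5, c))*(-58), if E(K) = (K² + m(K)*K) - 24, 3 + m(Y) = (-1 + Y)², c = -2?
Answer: 5568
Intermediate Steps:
m(Y) = -3 + (-1 + Y)²
G(O, r) = -4 (G(O, r) = -1*4 = -4)
E(K) = -24 + K² + K*(-3 + (-1 + K)²) (E(K) = (K² + (-3 + (-1 + K)²)*K) - 24 = (K² + K*(-3 + (-1 + K)²)) - 24 = -24 + K² + K*(-3 + (-1 + K)²))
E(G(-5, c))*(-58) = (-24 + (-4)³ - 1*(-4)² - 2*(-4))*(-58) = (-24 - 64 - 1*16 + 8)*(-58) = (-24 - 64 - 16 + 8)*(-58) = -96*(-58) = 5568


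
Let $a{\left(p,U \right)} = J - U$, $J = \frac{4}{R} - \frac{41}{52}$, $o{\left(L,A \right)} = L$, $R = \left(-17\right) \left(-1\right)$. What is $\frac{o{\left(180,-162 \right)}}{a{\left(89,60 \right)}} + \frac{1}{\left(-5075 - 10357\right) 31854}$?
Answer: $- \frac{26072922038963}{8771100068304} \approx -2.9726$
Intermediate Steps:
$R = 17$
$J = - \frac{489}{884}$ ($J = \frac{4}{17} - \frac{41}{52} = - \frac{489}{884} \approx -0.55317$)
$a{\left(p,U \right)} = - \frac{489}{884} - U$
$\frac{o{\left(180,-162 \right)}}{a{\left(89,60 \right)}} + \frac{1}{\left(-5075 - 10357\right) 31854} = \frac{180}{- \frac{489}{884} - 60} + \frac{1}{\left(-5075 - 10357\right) 31854} = \frac{180}{- \frac{489}{884} - 60} + \frac{1}{-15432} \cdot \frac{1}{31854} = \frac{180}{- \frac{53529}{884}} - \frac{1}{491570928} = 180 \left(- \frac{884}{53529}\right) - \frac{1}{491570928} = - \frac{53040}{17843} - \frac{1}{491570928} = - \frac{26072922038963}{8771100068304}$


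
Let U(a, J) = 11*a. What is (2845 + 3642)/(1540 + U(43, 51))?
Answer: 6487/2013 ≈ 3.2226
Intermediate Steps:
(2845 + 3642)/(1540 + U(43, 51)) = (2845 + 3642)/(1540 + 11*43) = 6487/(1540 + 473) = 6487/2013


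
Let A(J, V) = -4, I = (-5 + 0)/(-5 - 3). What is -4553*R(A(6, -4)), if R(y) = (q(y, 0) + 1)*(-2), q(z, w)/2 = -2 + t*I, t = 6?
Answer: 40977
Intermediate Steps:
I = 5/8 (I = -5/(-8) = -5*(-⅛) = 5/8 ≈ 0.62500)
q(z, w) = 7/2 (q(z, w) = 2*(-2 + 6*(5/8)) = 2*(-2 + 15/4) = 2*(7/4) = 7/2)
R(y) = -9 (R(y) = (7/2 + 1)*(-2) = (9/2)*(-2) = -9)
-4553*R(A(6, -4)) = -4553*(-9) = 40977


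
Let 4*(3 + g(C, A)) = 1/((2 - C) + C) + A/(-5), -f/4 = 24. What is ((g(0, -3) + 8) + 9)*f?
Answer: -6852/5 ≈ -1370.4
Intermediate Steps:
f = -96 (f = -4*24 = -96)
g(C, A) = -23/8 - A/20 (g(C, A) = -3 + (1/((2 - C) + C) + A/(-5))/4 = -3 + (1/2 + A*(-⅕))/4 = -3 + (1*(½) - A/5)/4 = -3 + (½ - A/5)/4 = -3 + (⅛ - A/20) = -23/8 - A/20)
((g(0, -3) + 8) + 9)*f = (((-23/8 - 1/20*(-3)) + 8) + 9)*(-96) = (((-23/8 + 3/20) + 8) + 9)*(-96) = ((-109/40 + 8) + 9)*(-96) = (211/40 + 9)*(-96) = (571/40)*(-96) = -6852/5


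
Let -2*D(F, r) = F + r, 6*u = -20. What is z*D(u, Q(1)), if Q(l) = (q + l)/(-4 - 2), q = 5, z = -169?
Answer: -2197/6 ≈ -366.17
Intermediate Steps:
u = -10/3 (u = (⅙)*(-20) = -10/3 ≈ -3.3333)
Q(l) = -⅚ - l/6 (Q(l) = (5 + l)/(-4 - 2) = (5 + l)/(-6) = (5 + l)*(-⅙) = -⅚ - l/6)
D(F, r) = -F/2 - r/2 (D(F, r) = -(F + r)/2 = -F/2 - r/2)
z*D(u, Q(1)) = -169*(-½*(-10/3) - (-⅚ - ⅙*1)/2) = -169*(5/3 - (-⅚ - ⅙)/2) = -169*(5/3 - ½*(-1)) = -169*(5/3 + ½) = -169*13/6 = -2197/6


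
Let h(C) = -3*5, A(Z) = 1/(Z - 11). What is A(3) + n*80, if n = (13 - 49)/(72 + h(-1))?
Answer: -7699/152 ≈ -50.651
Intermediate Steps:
A(Z) = 1/(-11 + Z)
h(C) = -15
n = -12/19 (n = (13 - 49)/(72 - 15) = -36/57 = -36*1/57 = -12/19 ≈ -0.63158)
A(3) + n*80 = 1/(-11 + 3) - 12/19*80 = 1/(-8) - 960/19 = -⅛ - 960/19 = -7699/152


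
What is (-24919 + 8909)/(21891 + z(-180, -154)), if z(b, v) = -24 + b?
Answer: -16010/21687 ≈ -0.73823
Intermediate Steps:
(-24919 + 8909)/(21891 + z(-180, -154)) = (-24919 + 8909)/(21891 + (-24 - 180)) = -16010/(21891 - 204) = -16010/21687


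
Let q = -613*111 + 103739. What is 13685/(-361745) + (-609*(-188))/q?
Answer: 2046420439/645642476 ≈ 3.1696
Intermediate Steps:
q = 35696 (q = -68043 + 103739 = 35696)
13685/(-361745) + (-609*(-188))/q = 13685/(-361745) - 609*(-188)/35696 = 13685*(-1/361745) + 114492*(1/35696) = -2737/72349 + 28623/8924 = 2046420439/645642476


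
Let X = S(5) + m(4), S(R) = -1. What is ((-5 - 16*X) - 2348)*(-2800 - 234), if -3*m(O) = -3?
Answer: 7139002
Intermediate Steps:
m(O) = 1 (m(O) = -1/3*(-3) = 1)
X = 0 (X = -1 + 1 = 0)
((-5 - 16*X) - 2348)*(-2800 - 234) = ((-5 - 16*0) - 2348)*(-2800 - 234) = ((-5 + 0) - 2348)*(-3034) = (-5 - 2348)*(-3034) = -2353*(-3034) = 7139002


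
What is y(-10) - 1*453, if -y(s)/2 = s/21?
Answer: -9493/21 ≈ -452.05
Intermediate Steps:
y(s) = -2*s/21
y(-10) - 1*453 = -2/21*(-10) - 1*453 = 20/21 - 453 = -9493/21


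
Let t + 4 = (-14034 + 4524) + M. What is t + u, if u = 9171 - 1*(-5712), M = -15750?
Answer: -10381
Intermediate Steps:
u = 14883 (u = 9171 + 5712 = 14883)
t = -25264 (t = -4 + ((-14034 + 4524) - 15750) = -4 + (-9510 - 15750) = -4 - 25260 = -25264)
t + u = -25264 + 14883 = -10381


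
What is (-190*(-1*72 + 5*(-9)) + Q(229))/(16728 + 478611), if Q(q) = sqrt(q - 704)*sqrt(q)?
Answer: 570/12701 + 5*I*sqrt(4351)/495339 ≈ 0.044878 + 0.00066583*I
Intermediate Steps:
Q(q) = sqrt(q)*sqrt(-704 + q) (Q(q) = sqrt(-704 + q)*sqrt(q) = sqrt(q)*sqrt(-704 + q))
(-190*(-1*72 + 5*(-9)) + Q(229))/(16728 + 478611) = (-190*(-1*72 + 5*(-9)) + sqrt(229)*sqrt(-704 + 229))/(16728 + 478611) = (-190*(-72 - 45) + sqrt(229)*sqrt(-475))/495339 = (-190*(-117) + sqrt(229)*(5*I*sqrt(19)))*(1/495339) = (22230 + 5*I*sqrt(4351))*(1/495339) = 570/12701 + 5*I*sqrt(4351)/495339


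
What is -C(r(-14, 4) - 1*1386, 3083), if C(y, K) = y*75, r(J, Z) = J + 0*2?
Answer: 105000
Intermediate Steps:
r(J, Z) = J (r(J, Z) = J + 0 = J)
C(y, K) = 75*y
-C(r(-14, 4) - 1*1386, 3083) = -75*(-14 - 1*1386) = -75*(-14 - 1386) = -75*(-1400) = -1*(-105000) = 105000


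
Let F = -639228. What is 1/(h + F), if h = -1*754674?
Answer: -1/1393902 ≈ -7.1741e-7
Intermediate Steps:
h = -754674
1/(h + F) = 1/(-754674 - 639228) = 1/(-1393902) = -1/1393902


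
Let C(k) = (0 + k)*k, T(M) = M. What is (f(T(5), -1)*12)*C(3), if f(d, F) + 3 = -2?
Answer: -540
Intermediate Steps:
f(d, F) = -5 (f(d, F) = -3 - 2 = -5)
C(k) = k² (C(k) = k*k = k²)
(f(T(5), -1)*12)*C(3) = -5*12*3² = -60*9 = -540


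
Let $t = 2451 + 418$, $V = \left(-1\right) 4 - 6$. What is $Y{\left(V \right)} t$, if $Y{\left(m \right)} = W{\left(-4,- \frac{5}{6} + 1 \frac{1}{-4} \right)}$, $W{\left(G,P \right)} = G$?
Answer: $-11476$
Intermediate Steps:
$V = -10$ ($V = -4 - 6 = -10$)
$t = 2869$
$Y{\left(m \right)} = -4$
$Y{\left(V \right)} t = \left(-4\right) 2869 = -11476$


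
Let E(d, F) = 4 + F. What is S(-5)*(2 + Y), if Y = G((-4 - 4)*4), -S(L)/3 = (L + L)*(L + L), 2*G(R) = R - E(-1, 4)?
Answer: 5400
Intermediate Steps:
G(R) = -4 + R/2 (G(R) = (R - (4 + 4))/2 = (R - 1*8)/2 = (R - 8)/2 = (-8 + R)/2 = -4 + R/2)
S(L) = -12*L**2 (S(L) = -3*(L + L)*(L + L) = -3*2*L*2*L = -12*L**2)
Y = -20 (Y = -4 + ((-4 - 4)*4)/2 = -4 + (-8*4)/2 = -4 + (1/2)*(-32) = -4 - 16 = -20)
S(-5)*(2 + Y) = (-12*(-5)**2)*(2 - 20) = -12*25*(-18) = -300*(-18) = 5400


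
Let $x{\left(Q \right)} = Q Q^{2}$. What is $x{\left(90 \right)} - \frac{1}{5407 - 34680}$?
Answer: $\frac{21340017001}{29273} \approx 7.29 \cdot 10^{5}$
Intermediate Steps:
$x{\left(Q \right)} = Q^{3}$
$x{\left(90 \right)} - \frac{1}{5407 - 34680} = 90^{3} - \frac{1}{5407 - 34680} = 729000 - \frac{1}{-29273} = 729000 - - \frac{1}{29273} = 729000 + \frac{1}{29273} = \frac{21340017001}{29273}$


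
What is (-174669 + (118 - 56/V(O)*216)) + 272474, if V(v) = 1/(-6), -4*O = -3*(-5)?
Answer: 170499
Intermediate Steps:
O = -15/4 (O = -(-3)*(-5)/4 = -1/4*15 = -15/4 ≈ -3.7500)
V(v) = -1/6
(-174669 + (118 - 56/V(O)*216)) + 272474 = (-174669 + (118 - 56/(-1/6)*216)) + 272474 = (-174669 + (118 - 56*(-6)*216)) + 272474 = (-174669 + (118 + 336*216)) + 272474 = (-174669 + (118 + 72576)) + 272474 = (-174669 + 72694) + 272474 = -101975 + 272474 = 170499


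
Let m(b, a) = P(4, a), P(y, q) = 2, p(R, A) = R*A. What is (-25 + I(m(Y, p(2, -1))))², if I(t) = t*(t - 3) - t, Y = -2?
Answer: 841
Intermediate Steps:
p(R, A) = A*R
m(b, a) = 2
I(t) = -t + t*(-3 + t) (I(t) = t*(-3 + t) - t = -t + t*(-3 + t))
(-25 + I(m(Y, p(2, -1))))² = (-25 + 2*(-4 + 2))² = (-25 + 2*(-2))² = (-25 - 4)² = (-29)² = 841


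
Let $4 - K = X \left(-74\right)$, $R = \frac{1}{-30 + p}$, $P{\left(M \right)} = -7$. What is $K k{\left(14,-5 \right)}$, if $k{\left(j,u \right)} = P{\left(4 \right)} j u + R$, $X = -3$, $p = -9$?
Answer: $- \frac{4165762}{39} \approx -1.0681 \cdot 10^{5}$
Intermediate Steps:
$R = - \frac{1}{39}$ ($R = \frac{1}{-30 - 9} = \frac{1}{-39} = - \frac{1}{39} \approx -0.025641$)
$k{\left(j,u \right)} = - \frac{1}{39} - 7 j u$ ($k{\left(j,u \right)} = - 7 j u - \frac{1}{39} = - \frac{1}{39} - 7 j u$)
$K = -218$ ($K = 4 - \left(-3\right) \left(-74\right) = 4 - 222 = -218$)
$K k{\left(14,-5 \right)} = - 218 \left(- \frac{1}{39} - 98 \left(-5\right)\right) = - 218 \left(- \frac{1}{39} + 490\right) = \left(-218\right) \frac{19109}{39} = - \frac{4165762}{39}$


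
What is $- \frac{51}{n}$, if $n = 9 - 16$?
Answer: $\frac{51}{7} \approx 7.2857$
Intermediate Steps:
$n = -7$
$- \frac{51}{n} = - \frac{51}{-7} = \left(-51\right) \left(- \frac{1}{7}\right) = \frac{51}{7}$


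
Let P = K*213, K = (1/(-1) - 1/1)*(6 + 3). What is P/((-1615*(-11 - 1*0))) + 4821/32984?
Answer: -2148189/30840040 ≈ -0.069656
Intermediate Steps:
K = -18 (K = (1*(-1) - 1*1)*9 = (-1 - 1)*9 = -2*9 = -18)
P = -3834 (P = -18*213 = -3834)
P/((-1615*(-11 - 1*0))) + 4821/32984 = -3834*(-1/(1615*(-11 - 1*0))) + 4821/32984 = -3834*(-1/(1615*(-11 + 0))) + 4821*(1/32984) = -3834/((-1615*(-11))) + 4821/32984 = -3834/17765 + 4821/32984 = -2148189/30840040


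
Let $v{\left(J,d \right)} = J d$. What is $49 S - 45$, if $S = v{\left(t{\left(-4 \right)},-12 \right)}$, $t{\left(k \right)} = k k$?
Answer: $-9453$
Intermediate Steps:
$t{\left(k \right)} = k^{2}$
$S = -192$ ($S = \left(-4\right)^{2} \left(-12\right) = 16 \left(-12\right) = -192$)
$49 S - 45 = 49 \left(-192\right) - 45 = -9408 - 45 = -9453$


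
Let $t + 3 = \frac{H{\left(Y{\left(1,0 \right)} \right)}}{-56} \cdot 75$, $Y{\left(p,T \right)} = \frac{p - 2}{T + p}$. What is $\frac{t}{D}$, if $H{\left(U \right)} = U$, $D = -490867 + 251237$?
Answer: $\frac{3}{432880} \approx 6.9303 \cdot 10^{-6}$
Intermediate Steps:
$D = -239630$
$Y{\left(p,T \right)} = \frac{-2 + p}{T + p}$
$t = - \frac{93}{56}$ ($t = -3 + \frac{\frac{1}{0 + 1} \left(-2 + 1\right)}{-56} \cdot 75 = -3 + - \frac{1^{-1} \left(-1\right)}{56} \cdot 75 = -3 + - \frac{1 \left(-1\right)}{56} \cdot 75 = -3 + \left(- \frac{1}{56}\right) \left(-1\right) 75 = -3 + \frac{1}{56} \cdot 75 = -3 + \frac{75}{56} = - \frac{93}{56} \approx -1.6607$)
$\frac{t}{D} = - \frac{93}{56 \left(-239630\right)} = \left(- \frac{93}{56}\right) \left(- \frac{1}{239630}\right) = \frac{3}{432880}$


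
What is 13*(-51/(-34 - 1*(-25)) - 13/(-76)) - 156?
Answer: -18265/228 ≈ -80.110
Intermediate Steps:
13*(-51/(-34 - 1*(-25)) - 13/(-76)) - 156 = 13*(-51/(-34 + 25) - 13*(-1/76)) - 156 = 13*(-51/(-9) + 13/76) - 156 = 13*(-51*(-1/9) + 13/76) - 156 = 13*(17/3 + 13/76) - 156 = 13*(1331/228) - 156 = 17303/228 - 156 = -18265/228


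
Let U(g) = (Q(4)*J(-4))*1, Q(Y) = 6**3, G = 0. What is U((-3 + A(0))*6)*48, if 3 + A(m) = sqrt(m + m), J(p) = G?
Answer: 0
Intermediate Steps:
J(p) = 0
A(m) = -3 + sqrt(2)*sqrt(m) (A(m) = -3 + sqrt(m + m) = -3 + sqrt(2*m) = -3 + sqrt(2)*sqrt(m))
Q(Y) = 216
U(g) = 0 (U(g) = (216*0)*1 = 0*1 = 0)
U((-3 + A(0))*6)*48 = 0*48 = 0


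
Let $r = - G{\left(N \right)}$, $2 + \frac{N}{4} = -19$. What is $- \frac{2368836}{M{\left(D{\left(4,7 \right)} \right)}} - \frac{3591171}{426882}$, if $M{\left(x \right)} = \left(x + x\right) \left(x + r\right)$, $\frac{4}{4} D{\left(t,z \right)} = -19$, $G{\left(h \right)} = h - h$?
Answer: $- \frac{168967712469}{51368134} \approx -3289.3$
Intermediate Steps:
$N = -84$ ($N = -8 + 4 \left(-19\right) = -8 - 76 = -84$)
$G{\left(h \right)} = 0$
$D{\left(t,z \right)} = -19$
$r = 0$ ($r = \left(-1\right) 0 = 0$)
$M{\left(x \right)} = 2 x^{2}$ ($M{\left(x \right)} = \left(x + x\right) \left(x + 0\right) = 2 x x = 2 x^{2}$)
$- \frac{2368836}{M{\left(D{\left(4,7 \right)} \right)}} - \frac{3591171}{426882} = - \frac{2368836}{2 \left(-19\right)^{2}} - \frac{3591171}{426882} = - \frac{2368836}{2 \cdot 361} - \frac{1197057}{142294} = - \frac{2368836}{722} - \frac{1197057}{142294} = \left(-2368836\right) \frac{1}{722} - \frac{1197057}{142294} = - \frac{1184418}{361} - \frac{1197057}{142294} = - \frac{168967712469}{51368134}$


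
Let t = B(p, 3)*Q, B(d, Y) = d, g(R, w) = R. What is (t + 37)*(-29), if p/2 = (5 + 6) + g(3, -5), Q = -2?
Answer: 551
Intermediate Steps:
p = 28 (p = 2*((5 + 6) + 3) = 2*(11 + 3) = 2*14 = 28)
t = -56 (t = 28*(-2) = -56)
(t + 37)*(-29) = (-56 + 37)*(-29) = -19*(-29) = 551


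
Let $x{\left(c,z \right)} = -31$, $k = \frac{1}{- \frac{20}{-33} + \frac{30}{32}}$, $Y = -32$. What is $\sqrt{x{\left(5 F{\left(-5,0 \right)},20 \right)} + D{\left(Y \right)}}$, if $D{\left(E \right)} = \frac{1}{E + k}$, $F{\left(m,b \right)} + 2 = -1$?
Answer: $\frac{3 i \sqrt{140700491}}{6388} \approx 5.5706 i$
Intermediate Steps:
$F{\left(m,b \right)} = -3$ ($F{\left(m,b \right)} = -2 - 1 = -3$)
$k = \frac{528}{815}$ ($k = \frac{1}{\left(-20\right) \left(- \frac{1}{33}\right) + 30 \cdot \frac{1}{32}} = \frac{1}{\frac{20}{33} + \frac{15}{16}} = \frac{1}{\frac{815}{528}} = \frac{528}{815} \approx 0.64785$)
$D{\left(E \right)} = \frac{1}{\frac{528}{815} + E}$ ($D{\left(E \right)} = \frac{1}{E + \frac{528}{815}} = \frac{1}{\frac{528}{815} + E}$)
$\sqrt{x{\left(5 F{\left(-5,0 \right)},20 \right)} + D{\left(Y \right)}} = \sqrt{-31 + \frac{815}{528 + 815 \left(-32\right)}} = \sqrt{-31 + \frac{815}{528 - 26080}} = \sqrt{-31 + \frac{815}{-25552}} = \sqrt{-31 + 815 \left(- \frac{1}{25552}\right)} = \sqrt{-31 - \frac{815}{25552}} = \sqrt{- \frac{792927}{25552}} = \frac{3 i \sqrt{140700491}}{6388}$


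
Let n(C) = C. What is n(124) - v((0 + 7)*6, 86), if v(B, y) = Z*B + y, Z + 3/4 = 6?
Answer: -365/2 ≈ -182.50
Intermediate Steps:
Z = 21/4 (Z = -3/4 + 6 = 21/4 ≈ 5.2500)
v(B, y) = y + 21*B/4 (v(B, y) = 21*B/4 + y = y + 21*B/4)
n(124) - v((0 + 7)*6, 86) = 124 - (86 + 21*((0 + 7)*6)/4) = 124 - (86 + 21*(7*6)/4) = 124 - (86 + (21/4)*42) = 124 - (86 + 441/2) = 124 - 1*613/2 = 124 - 613/2 = -365/2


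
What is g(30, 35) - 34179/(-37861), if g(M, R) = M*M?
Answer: 34109079/37861 ≈ 900.90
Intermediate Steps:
g(M, R) = M²
g(30, 35) - 34179/(-37861) = 30² - 34179/(-37861) = 900 - 34179*(-1)/37861 = 900 - 1*(-34179/37861) = 900 + 34179/37861 = 34109079/37861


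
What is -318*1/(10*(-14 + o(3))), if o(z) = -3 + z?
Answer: 159/70 ≈ 2.2714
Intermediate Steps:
-318*1/(10*(-14 + o(3))) = -318*1/(10*(-14 + (-3 + 3))) = -318*1/(10*(-14 + 0)) = -318/((-14*10)) = -318/(-140) = -318*(-1/140) = 159/70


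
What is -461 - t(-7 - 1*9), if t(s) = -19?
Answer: -442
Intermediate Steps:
-461 - t(-7 - 1*9) = -461 - 1*(-19) = -461 + 19 = -442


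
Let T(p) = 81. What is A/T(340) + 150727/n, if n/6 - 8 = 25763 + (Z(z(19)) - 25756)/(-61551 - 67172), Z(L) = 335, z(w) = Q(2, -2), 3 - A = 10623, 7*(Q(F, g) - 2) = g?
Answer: -7770730120577/59712225372 ≈ -130.14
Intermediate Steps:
Q(F, g) = 2 + g/7
A = -10620 (A = 3 - 1*10623 = 3 - 10623 = -10620)
z(w) = 12/7 (z(w) = 2 + (1/7)*(-2) = 2 - 2/7 = 12/7)
n = 19904075124/128723 (n = 48 + 6*(25763 + (335 - 25756)/(-61551 - 67172)) = 48 + 6*(25763 - 25421/(-128723)) = 48 + 6*(25763 - 25421*(-1/128723)) = 48 + 6*(25763 + 25421/128723) = 48 + 6*(3316316070/128723) = 48 + 19897896420/128723 = 19904075124/128723 ≈ 1.5463e+5)
A/T(340) + 150727/n = -10620/81 + 150727/(19904075124/128723) = -10620*1/81 + 150727*(128723/19904075124) = -1180/9 + 19402031621/19904075124 = -7770730120577/59712225372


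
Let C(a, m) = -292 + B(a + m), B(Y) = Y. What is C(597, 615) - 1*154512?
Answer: -153592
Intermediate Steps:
C(a, m) = -292 + a + m (C(a, m) = -292 + (a + m) = -292 + a + m)
C(597, 615) - 1*154512 = (-292 + 597 + 615) - 1*154512 = 920 - 154512 = -153592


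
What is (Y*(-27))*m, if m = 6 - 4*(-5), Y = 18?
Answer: -12636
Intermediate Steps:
m = 26 (m = 6 + 20 = 26)
(Y*(-27))*m = (18*(-27))*26 = -486*26 = -12636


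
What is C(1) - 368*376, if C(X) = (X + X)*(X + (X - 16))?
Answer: -138396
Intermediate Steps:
C(X) = 2*X*(-16 + 2*X) (C(X) = (2*X)*(X + (-16 + X)) = (2*X)*(-16 + 2*X) = 2*X*(-16 + 2*X))
C(1) - 368*376 = 4*1*(-8 + 1) - 368*376 = 4*1*(-7) - 138368 = -28 - 138368 = -138396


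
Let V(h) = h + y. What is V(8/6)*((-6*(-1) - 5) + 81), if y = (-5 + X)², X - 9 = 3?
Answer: 12382/3 ≈ 4127.3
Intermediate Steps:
X = 12 (X = 9 + 3 = 12)
y = 49 (y = (-5 + 12)² = 7² = 49)
V(h) = 49 + h (V(h) = h + 49 = 49 + h)
V(8/6)*((-6*(-1) - 5) + 81) = (49 + 8/6)*((-6*(-1) - 5) + 81) = (49 + 8*(⅙))*((6 - 5) + 81) = (49 + 4/3)*(1 + 81) = (151/3)*82 = 12382/3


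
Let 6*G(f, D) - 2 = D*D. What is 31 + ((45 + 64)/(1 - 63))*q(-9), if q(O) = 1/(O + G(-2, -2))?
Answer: 15485/496 ≈ 31.220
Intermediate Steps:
G(f, D) = 1/3 + D**2/6 (G(f, D) = 1/3 + (D*D)/6 = 1/3 + D**2/6)
q(O) = 1/(1 + O) (q(O) = 1/(O + (1/3 + (1/6)*(-2)**2)) = 1/(O + (1/3 + (1/6)*4)) = 1/(O + (1/3 + 2/3)) = 1/(O + 1) = 1/(1 + O))
31 + ((45 + 64)/(1 - 63))*q(-9) = 31 + ((45 + 64)/(1 - 63))/(1 - 9) = 31 + (109/(-62))/(-8) = 31 + (109*(-1/62))*(-1/8) = 31 - 109/62*(-1/8) = 31 + 109/496 = 15485/496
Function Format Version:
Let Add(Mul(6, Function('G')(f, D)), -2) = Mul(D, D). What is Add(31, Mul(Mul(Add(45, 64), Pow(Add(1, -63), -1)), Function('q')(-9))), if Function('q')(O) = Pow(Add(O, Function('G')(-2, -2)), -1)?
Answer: Rational(15485, 496) ≈ 31.220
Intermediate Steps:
Function('G')(f, D) = Add(Rational(1, 3), Mul(Rational(1, 6), Pow(D, 2))) (Function('G')(f, D) = Add(Rational(1, 3), Mul(Rational(1, 6), Mul(D, D))) = Add(Rational(1, 3), Mul(Rational(1, 6), Pow(D, 2))))
Function('q')(O) = Pow(Add(1, O), -1) (Function('q')(O) = Pow(Add(O, Add(Rational(1, 3), Mul(Rational(1, 6), Pow(-2, 2)))), -1) = Pow(Add(O, Add(Rational(1, 3), Mul(Rational(1, 6), 4))), -1) = Pow(Add(O, Add(Rational(1, 3), Rational(2, 3))), -1) = Pow(Add(O, 1), -1) = Pow(Add(1, O), -1))
Add(31, Mul(Mul(Add(45, 64), Pow(Add(1, -63), -1)), Function('q')(-9))) = Add(31, Mul(Mul(Add(45, 64), Pow(Add(1, -63), -1)), Pow(Add(1, -9), -1))) = Add(31, Mul(Mul(109, Pow(-62, -1)), Pow(-8, -1))) = Add(31, Mul(Mul(109, Rational(-1, 62)), Rational(-1, 8))) = Add(31, Mul(Rational(-109, 62), Rational(-1, 8))) = Add(31, Rational(109, 496)) = Rational(15485, 496)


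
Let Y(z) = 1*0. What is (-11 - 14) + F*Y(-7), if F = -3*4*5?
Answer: -25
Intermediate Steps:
Y(z) = 0
F = -60 (F = -12*5 = -60)
(-11 - 14) + F*Y(-7) = (-11 - 14) - 60*0 = -25 + 0 = -25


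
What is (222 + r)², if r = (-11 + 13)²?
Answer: 51076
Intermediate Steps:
r = 4 (r = 2² = 4)
(222 + r)² = (222 + 4)² = 226² = 51076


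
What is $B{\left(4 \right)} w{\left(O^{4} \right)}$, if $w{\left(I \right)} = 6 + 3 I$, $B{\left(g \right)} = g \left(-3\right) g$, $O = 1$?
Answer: $-432$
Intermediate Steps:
$B{\left(g \right)} = - 3 g^{2}$ ($B{\left(g \right)} = - 3 g g = - 3 g^{2}$)
$B{\left(4 \right)} w{\left(O^{4} \right)} = - 3 \cdot 4^{2} \left(6 + 3 \cdot 1^{4}\right) = \left(-3\right) 16 \left(6 + 3 \cdot 1\right) = - 48 \left(6 + 3\right) = \left(-48\right) 9 = -432$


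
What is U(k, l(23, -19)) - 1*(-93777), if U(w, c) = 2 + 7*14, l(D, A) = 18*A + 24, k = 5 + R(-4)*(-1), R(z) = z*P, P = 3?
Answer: 93877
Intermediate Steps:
R(z) = 3*z (R(z) = z*3 = 3*z)
k = 17 (k = 5 + (3*(-4))*(-1) = 5 - 12*(-1) = 5 + 12 = 17)
l(D, A) = 24 + 18*A
U(w, c) = 100 (U(w, c) = 2 + 98 = 100)
U(k, l(23, -19)) - 1*(-93777) = 100 - 1*(-93777) = 100 + 93777 = 93877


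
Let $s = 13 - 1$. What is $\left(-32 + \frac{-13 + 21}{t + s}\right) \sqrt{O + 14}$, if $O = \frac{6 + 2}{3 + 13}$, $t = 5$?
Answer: $- \frac{268 \sqrt{58}}{17} \approx -120.06$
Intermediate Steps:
$s = 12$
$O = \frac{1}{2}$ ($O = \frac{8}{16} = 8 \cdot \frac{1}{16} = \frac{1}{2} \approx 0.5$)
$\left(-32 + \frac{-13 + 21}{t + s}\right) \sqrt{O + 14} = \left(-32 + \frac{-13 + 21}{5 + 12}\right) \sqrt{\frac{1}{2} + 14} = \left(-32 + \frac{8}{17}\right) \sqrt{\frac{29}{2}} = \left(-32 + 8 \cdot \frac{1}{17}\right) \frac{\sqrt{58}}{2} = \left(-32 + \frac{8}{17}\right) \frac{\sqrt{58}}{2} = - \frac{536 \frac{\sqrt{58}}{2}}{17} = - \frac{268 \sqrt{58}}{17}$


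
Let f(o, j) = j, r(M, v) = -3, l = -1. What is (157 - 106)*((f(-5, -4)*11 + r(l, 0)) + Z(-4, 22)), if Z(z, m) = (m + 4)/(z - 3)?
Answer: -18105/7 ≈ -2586.4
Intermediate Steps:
Z(z, m) = (4 + m)/(-3 + z)
(157 - 106)*((f(-5, -4)*11 + r(l, 0)) + Z(-4, 22)) = (157 - 106)*((-4*11 - 3) + (4 + 22)/(-3 - 4)) = 51*((-44 - 3) + 26/(-7)) = 51*(-47 - ⅐*26) = 51*(-47 - 26/7) = 51*(-355/7) = -18105/7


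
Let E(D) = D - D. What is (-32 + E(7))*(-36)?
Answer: 1152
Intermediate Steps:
E(D) = 0
(-32 + E(7))*(-36) = (-32 + 0)*(-36) = -32*(-36) = 1152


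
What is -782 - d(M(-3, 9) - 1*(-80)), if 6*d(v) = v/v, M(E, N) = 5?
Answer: -4693/6 ≈ -782.17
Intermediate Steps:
d(v) = ⅙ (d(v) = (v/v)/6 = (⅙)*1 = ⅙)
-782 - d(M(-3, 9) - 1*(-80)) = -782 - 1*⅙ = -782 - ⅙ = -4693/6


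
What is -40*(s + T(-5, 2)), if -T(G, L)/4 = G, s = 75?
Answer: -3800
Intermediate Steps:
T(G, L) = -4*G
-40*(s + T(-5, 2)) = -40*(75 - 4*(-5)) = -40*(75 + 20) = -40*95 = -3800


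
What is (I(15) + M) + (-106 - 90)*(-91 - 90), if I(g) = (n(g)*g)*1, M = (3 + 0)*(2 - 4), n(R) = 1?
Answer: 35485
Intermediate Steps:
M = -6 (M = 3*(-2) = -6)
I(g) = g (I(g) = (1*g)*1 = g*1 = g)
(I(15) + M) + (-106 - 90)*(-91 - 90) = (15 - 6) + (-106 - 90)*(-91 - 90) = 9 - 196*(-181) = 9 + 35476 = 35485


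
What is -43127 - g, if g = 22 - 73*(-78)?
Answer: -48843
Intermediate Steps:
g = 5716 (g = 22 + 5694 = 5716)
-43127 - g = -43127 - 1*5716 = -43127 - 5716 = -48843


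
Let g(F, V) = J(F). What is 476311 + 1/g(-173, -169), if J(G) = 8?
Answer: 3810489/8 ≈ 4.7631e+5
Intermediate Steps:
g(F, V) = 8
476311 + 1/g(-173, -169) = 476311 + 1/8 = 476311 + ⅛ = 3810489/8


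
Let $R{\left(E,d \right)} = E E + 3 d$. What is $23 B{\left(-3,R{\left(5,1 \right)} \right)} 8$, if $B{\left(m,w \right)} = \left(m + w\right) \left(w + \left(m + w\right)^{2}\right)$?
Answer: $3003800$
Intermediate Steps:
$R{\left(E,d \right)} = E^{2} + 3 d$
$23 B{\left(-3,R{\left(5,1 \right)} \right)} 8 = 23 \left(\left(5^{2} + 3 \cdot 1\right)^{2} - 3 \left(5^{2} + 3 \cdot 1\right) - 3 \left(-3 + \left(5^{2} + 3 \cdot 1\right)\right)^{2} + \left(5^{2} + 3 \cdot 1\right) \left(-3 + \left(5^{2} + 3 \cdot 1\right)\right)^{2}\right) 8 = 23 \left(\left(25 + 3\right)^{2} - 3 \left(25 + 3\right) - 3 \left(-3 + \left(25 + 3\right)\right)^{2} + \left(25 + 3\right) \left(-3 + \left(25 + 3\right)\right)^{2}\right) 8 = 23 \left(28^{2} - 84 - 3 \left(-3 + 28\right)^{2} + 28 \left(-3 + 28\right)^{2}\right) 8 = 23 \left(784 - 84 - 3 \cdot 25^{2} + 28 \cdot 25^{2}\right) 8 = 23 \left(784 - 84 - 1875 + 28 \cdot 625\right) 8 = 23 \left(784 - 84 - 1875 + 17500\right) 8 = 23 \cdot 16325 \cdot 8 = 375475 \cdot 8 = 3003800$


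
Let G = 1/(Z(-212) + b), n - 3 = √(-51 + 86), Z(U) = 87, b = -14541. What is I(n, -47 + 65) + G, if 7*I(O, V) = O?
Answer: 43355/101178 + √35/7 ≈ 1.2737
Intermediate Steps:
n = 3 + √35 (n = 3 + √(-51 + 86) = 3 + √35 ≈ 8.9161)
G = -1/14454 (G = 1/(87 - 14541) = 1/(-14454) = -1/14454 ≈ -6.9185e-5)
I(O, V) = O/7
I(n, -47 + 65) + G = (3 + √35)/7 - 1/14454 = (3/7 + √35/7) - 1/14454 = 43355/101178 + √35/7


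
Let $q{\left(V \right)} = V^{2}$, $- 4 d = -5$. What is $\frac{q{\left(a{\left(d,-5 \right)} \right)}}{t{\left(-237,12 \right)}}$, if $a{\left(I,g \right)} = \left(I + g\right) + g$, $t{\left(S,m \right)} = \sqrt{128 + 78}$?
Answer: $\frac{1225 \sqrt{206}}{3296} \approx 5.3344$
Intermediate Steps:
$d = \frac{5}{4}$ ($d = \left(- \frac{1}{4}\right) \left(-5\right) = \frac{5}{4} \approx 1.25$)
$t{\left(S,m \right)} = \sqrt{206}$
$a{\left(I,g \right)} = I + 2 g$
$\frac{q{\left(a{\left(d,-5 \right)} \right)}}{t{\left(-237,12 \right)}} = \frac{\left(\frac{5}{4} + 2 \left(-5\right)\right)^{2}}{\sqrt{206}} = \left(\frac{5}{4} - 10\right)^{2} \frac{\sqrt{206}}{206} = \left(- \frac{35}{4}\right)^{2} \frac{\sqrt{206}}{206} = \frac{1225 \frac{\sqrt{206}}{206}}{16} = \frac{1225 \sqrt{206}}{3296}$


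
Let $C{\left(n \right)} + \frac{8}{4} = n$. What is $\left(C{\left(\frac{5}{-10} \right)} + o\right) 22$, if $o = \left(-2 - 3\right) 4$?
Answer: $-495$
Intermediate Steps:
$C{\left(n \right)} = -2 + n$
$o = -20$ ($o = \left(-5\right) 4 = -20$)
$\left(C{\left(\frac{5}{-10} \right)} + o\right) 22 = \left(\left(-2 + \frac{5}{-10}\right) - 20\right) 22 = \left(\left(-2 + 5 \left(- \frac{1}{10}\right)\right) - 20\right) 22 = \left(\left(-2 - \frac{1}{2}\right) - 20\right) 22 = \left(- \frac{5}{2} - 20\right) 22 = \left(- \frac{45}{2}\right) 22 = -495$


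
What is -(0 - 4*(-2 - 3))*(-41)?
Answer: 820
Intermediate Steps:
-(0 - 4*(-2 - 3))*(-41) = -(0 - 4*(-5))*(-41) = -(0 + 20)*(-41) = -20*(-41) = -1*(-820) = 820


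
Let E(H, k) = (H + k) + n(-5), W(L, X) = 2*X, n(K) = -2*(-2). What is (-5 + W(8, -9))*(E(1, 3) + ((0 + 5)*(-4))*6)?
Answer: 2576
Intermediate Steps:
n(K) = 4
E(H, k) = 4 + H + k (E(H, k) = (H + k) + 4 = 4 + H + k)
(-5 + W(8, -9))*(E(1, 3) + ((0 + 5)*(-4))*6) = (-5 + 2*(-9))*((4 + 1 + 3) + ((0 + 5)*(-4))*6) = (-5 - 18)*(8 + (5*(-4))*6) = -23*(8 - 20*6) = -23*(8 - 120) = -23*(-112) = 2576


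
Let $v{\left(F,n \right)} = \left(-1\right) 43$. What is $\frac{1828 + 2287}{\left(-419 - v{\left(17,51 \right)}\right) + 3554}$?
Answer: $\frac{4115}{3178} \approx 1.2948$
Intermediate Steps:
$v{\left(F,n \right)} = -43$
$\frac{1828 + 2287}{\left(-419 - v{\left(17,51 \right)}\right) + 3554} = \frac{1828 + 2287}{\left(-419 - -43\right) + 3554} = \frac{4115}{\left(-419 + 43\right) + 3554} = \frac{4115}{-376 + 3554} = \frac{4115}{3178}$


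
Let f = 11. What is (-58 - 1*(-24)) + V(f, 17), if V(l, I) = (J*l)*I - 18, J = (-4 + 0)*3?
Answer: -2296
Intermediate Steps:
J = -12 (J = -4*3 = -12)
V(l, I) = -18 - 12*I*l (V(l, I) = (-12*l)*I - 18 = -12*I*l - 18 = -18 - 12*I*l)
(-58 - 1*(-24)) + V(f, 17) = (-58 - 1*(-24)) + (-18 - 12*17*11) = (-58 + 24) + (-18 - 2244) = -34 - 2262 = -2296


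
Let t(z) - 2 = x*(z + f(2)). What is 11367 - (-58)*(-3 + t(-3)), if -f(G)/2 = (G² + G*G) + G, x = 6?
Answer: 3305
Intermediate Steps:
f(G) = -4*G² - 2*G (f(G) = -2*((G² + G*G) + G) = -2*((G² + G²) + G) = -2*(2*G² + G) = -2*(G + 2*G²) = -4*G² - 2*G)
t(z) = -118 + 6*z (t(z) = 2 + 6*(z - 2*2*(1 + 2*2)) = 2 + 6*(z - 2*2*(1 + 4)) = 2 + 6*(z - 2*2*5) = 2 + 6*(z - 20) = 2 + 6*(-20 + z) = 2 + (-120 + 6*z) = -118 + 6*z)
11367 - (-58)*(-3 + t(-3)) = 11367 - (-58)*(-3 + (-118 + 6*(-3))) = 11367 - (-58)*(-3 + (-118 - 18)) = 11367 - (-58)*(-3 - 136) = 11367 - (-58)*(-139) = 11367 - 1*8062 = 11367 - 8062 = 3305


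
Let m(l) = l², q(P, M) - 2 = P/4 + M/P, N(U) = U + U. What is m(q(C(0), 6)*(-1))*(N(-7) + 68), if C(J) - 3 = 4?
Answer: 449307/392 ≈ 1146.2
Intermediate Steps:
C(J) = 7 (C(J) = 3 + 4 = 7)
N(U) = 2*U
q(P, M) = 2 + P/4 + M/P (q(P, M) = 2 + (P/4 + M/P) = 2 + P/4 + M/P)
m(q(C(0), 6)*(-1))*(N(-7) + 68) = ((2 + (¼)*7 + 6/7)*(-1))²*(2*(-7) + 68) = ((2 + 7/4 + 6*(⅐))*(-1))²*(-14 + 68) = ((2 + 7/4 + 6/7)*(-1))²*54 = ((129/28)*(-1))²*54 = (-129/28)²*54 = (16641/784)*54 = 449307/392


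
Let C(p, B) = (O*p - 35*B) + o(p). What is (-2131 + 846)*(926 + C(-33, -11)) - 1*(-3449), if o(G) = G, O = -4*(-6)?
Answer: -621061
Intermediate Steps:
O = 24
C(p, B) = -35*B + 25*p (C(p, B) = (24*p - 35*B) + p = (-35*B + 24*p) + p = -35*B + 25*p)
(-2131 + 846)*(926 + C(-33, -11)) - 1*(-3449) = (-2131 + 846)*(926 + (-35*(-11) + 25*(-33))) - 1*(-3449) = -1285*(926 + (385 - 825)) + 3449 = -1285*(926 - 440) + 3449 = -1285*486 + 3449 = -624510 + 3449 = -621061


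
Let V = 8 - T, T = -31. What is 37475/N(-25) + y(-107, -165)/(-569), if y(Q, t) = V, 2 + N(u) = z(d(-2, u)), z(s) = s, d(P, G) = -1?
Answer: -21323392/1707 ≈ -12492.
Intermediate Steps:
V = 39 (V = 8 - 1*(-31) = 8 + 31 = 39)
N(u) = -3 (N(u) = -2 - 1 = -3)
y(Q, t) = 39
37475/N(-25) + y(-107, -165)/(-569) = 37475/(-3) + 39/(-569) = 37475*(-⅓) + 39*(-1/569) = -37475/3 - 39/569 = -21323392/1707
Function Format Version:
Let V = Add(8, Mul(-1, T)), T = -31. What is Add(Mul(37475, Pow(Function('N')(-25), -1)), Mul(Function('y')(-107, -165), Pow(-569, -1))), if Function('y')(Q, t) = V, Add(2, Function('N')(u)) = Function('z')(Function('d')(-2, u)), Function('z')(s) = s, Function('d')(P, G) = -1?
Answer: Rational(-21323392, 1707) ≈ -12492.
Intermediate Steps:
V = 39 (V = Add(8, Mul(-1, -31)) = Add(8, 31) = 39)
Function('N')(u) = -3 (Function('N')(u) = Add(-2, -1) = -3)
Function('y')(Q, t) = 39
Add(Mul(37475, Pow(Function('N')(-25), -1)), Mul(Function('y')(-107, -165), Pow(-569, -1))) = Add(Mul(37475, Pow(-3, -1)), Mul(39, Pow(-569, -1))) = Add(Mul(37475, Rational(-1, 3)), Mul(39, Rational(-1, 569))) = Add(Rational(-37475, 3), Rational(-39, 569)) = Rational(-21323392, 1707)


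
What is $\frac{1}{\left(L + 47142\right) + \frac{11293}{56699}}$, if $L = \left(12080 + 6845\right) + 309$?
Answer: $\frac{56699}{3763464117} \approx 1.5066 \cdot 10^{-5}$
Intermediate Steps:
$L = 19234$ ($L = 18925 + 309 = 19234$)
$\frac{1}{\left(L + 47142\right) + \frac{11293}{56699}} = \frac{1}{\left(19234 + 47142\right) + \frac{11293}{56699}} = \frac{1}{66376 + 11293 \cdot \frac{1}{56699}} = \frac{1}{66376 + \frac{11293}{56699}} = \frac{1}{\frac{3763464117}{56699}} = \frac{56699}{3763464117}$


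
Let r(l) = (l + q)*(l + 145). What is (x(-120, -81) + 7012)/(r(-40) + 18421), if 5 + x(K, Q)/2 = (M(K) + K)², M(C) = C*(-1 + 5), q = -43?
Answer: 363501/4853 ≈ 74.902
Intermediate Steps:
M(C) = 4*C (M(C) = C*4 = 4*C)
r(l) = (-43 + l)*(145 + l) (r(l) = (l - 43)*(l + 145) = (-43 + l)*(145 + l))
x(K, Q) = -10 + 50*K² (x(K, Q) = -10 + 2*(4*K + K)² = -10 + 2*(5*K)² = -10 + 2*(25*K²) = -10 + 50*K²)
(x(-120, -81) + 7012)/(r(-40) + 18421) = ((-10 + 50*(-120)²) + 7012)/((-6235 + (-40)² + 102*(-40)) + 18421) = ((-10 + 50*14400) + 7012)/((-6235 + 1600 - 4080) + 18421) = ((-10 + 720000) + 7012)/(-8715 + 18421) = (719990 + 7012)/9706 = 727002*(1/9706) = 363501/4853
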